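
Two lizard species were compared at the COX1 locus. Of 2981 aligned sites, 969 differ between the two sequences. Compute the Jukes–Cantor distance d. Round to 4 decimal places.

0.4261

p = 969/2981 ≈ 0.325059.
d = −(3/4) ln(1 − 4p/3) = −0.75 ln(1 − 0.433412) = −0.75 ln(0.566588)
  = −0.75 × (-0.568123) = 0.426092 substitutions/site.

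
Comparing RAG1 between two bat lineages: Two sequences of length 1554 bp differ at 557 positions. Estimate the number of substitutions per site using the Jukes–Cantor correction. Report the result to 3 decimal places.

p = 557/1554 ≈ 0.35843.
d = −(3/4) ln(1 − 4p/3) = −0.75 ln(1 − 0.477907) = −0.75 ln(0.522093)
  = −0.75 × (-0.649910) = 0.487433 substitutions/site.

0.487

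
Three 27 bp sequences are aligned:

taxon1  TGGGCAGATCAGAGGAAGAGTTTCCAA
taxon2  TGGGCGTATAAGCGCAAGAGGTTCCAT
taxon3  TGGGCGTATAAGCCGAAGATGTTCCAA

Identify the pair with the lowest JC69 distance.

taxon1–taxon2: 7/27 differ, p = 0.259, d = 0.318.
taxon1–taxon3: 7/27 differ, p = 0.259, d = 0.318.
taxon2–taxon3: 4/27 differ, p = 0.148, d = 0.165.
The smallest distance is between taxon2 and taxon3.

taxon2 and taxon3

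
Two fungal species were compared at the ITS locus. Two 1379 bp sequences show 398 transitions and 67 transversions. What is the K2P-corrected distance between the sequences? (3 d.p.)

P = 398/1379 ≈ 0.288615 and Q = 67/1379 ≈ 0.048586.
Under the Kimura two-parameter model, d = −½ ln(1 − 2P − Q) − ¼ ln(1 − 2Q).
1 − 2P − Q = 0.374184, giving −½ ln(0.374184) = 0.491504.
1 − 2Q = 0.902828, giving −¼ ln(0.902828) = 0.025556.
d = 0.491504 + 0.025556 = 0.517060.

0.517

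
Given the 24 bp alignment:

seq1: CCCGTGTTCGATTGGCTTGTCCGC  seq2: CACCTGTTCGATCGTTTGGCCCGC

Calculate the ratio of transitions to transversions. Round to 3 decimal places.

Transitions are A↔G and C↔T; transversions are all other mismatches.
Transitions: 3. Transversions: 4.
R = 3/4 = 0.750.

0.750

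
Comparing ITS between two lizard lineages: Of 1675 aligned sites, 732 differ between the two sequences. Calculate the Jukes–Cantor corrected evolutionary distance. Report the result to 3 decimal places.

p = 732/1675 ≈ 0.437015.
d = −(3/4) ln(1 − 4p/3) = −0.75 ln(1 − 0.582687) = −0.75 ln(0.417313)
  = −0.75 × (-0.873919) = 0.655439 substitutions/site.

0.655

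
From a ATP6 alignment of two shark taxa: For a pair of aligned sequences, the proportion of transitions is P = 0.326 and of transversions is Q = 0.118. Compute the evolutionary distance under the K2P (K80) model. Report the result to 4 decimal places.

0.8021

Under the Kimura two-parameter model, d = −½ ln(1 − 2P − Q) − ¼ ln(1 − 2Q).
1 − 2P − Q = 0.23, giving −½ ln(0.23) = 0.734838.
1 − 2Q = 0.764, giving −¼ ln(0.764) = 0.067297.
d = 0.734838 + 0.067297 = 0.802135.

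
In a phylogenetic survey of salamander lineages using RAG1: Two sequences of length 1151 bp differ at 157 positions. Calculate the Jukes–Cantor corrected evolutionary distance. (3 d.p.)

p = 157/1151 ≈ 0.136403.
d = −(3/4) ln(1 − 4p/3) = −0.75 ln(1 − 0.181871) = −0.75 ln(0.818129)
  = −0.75 × (-0.200735) = 0.150551 substitutions/site.

0.151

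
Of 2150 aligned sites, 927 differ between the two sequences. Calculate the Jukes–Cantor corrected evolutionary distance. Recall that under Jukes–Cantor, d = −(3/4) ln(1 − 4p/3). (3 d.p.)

0.642

p = 927/2150 ≈ 0.431163.
d = −(3/4) ln(1 − 4p/3) = −0.75 ln(1 − 0.574884) = −0.75 ln(0.425116)
  = −0.75 × (-0.855393) = 0.641545 substitutions/site.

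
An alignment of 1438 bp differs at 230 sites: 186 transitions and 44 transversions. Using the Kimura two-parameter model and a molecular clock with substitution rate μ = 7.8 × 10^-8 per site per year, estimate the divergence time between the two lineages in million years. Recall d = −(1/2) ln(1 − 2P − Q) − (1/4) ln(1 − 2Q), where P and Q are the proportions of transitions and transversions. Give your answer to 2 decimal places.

P = 186/1438 ≈ 0.129346 and Q = 44/1438 ≈ 0.030598.
Under the Kimura two-parameter model, d = −½ ln(1 − 2P − Q) − ¼ ln(1 − 2Q).
1 − 2P − Q = 0.71071, giving −½ ln(0.71071) = 0.170745.
1 − 2Q = 0.938804, giving −¼ ln(0.938804) = 0.015787.
d = 0.170745 + 0.015787 = 0.186532.
Under a molecular clock d = 2μt, so t = d/(2μ) = 0.186532 / (2 × 7.8 × 10^-8) = 1.20 million years.

1.20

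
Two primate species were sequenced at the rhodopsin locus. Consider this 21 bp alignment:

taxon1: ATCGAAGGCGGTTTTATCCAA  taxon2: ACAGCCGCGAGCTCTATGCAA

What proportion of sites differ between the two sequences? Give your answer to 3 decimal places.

0.476

The sequences differ at 10 of 21 positions (sites 2, 3, 5, 6, 8, 9, 10, 12, 14, 18).
p = 10/21 = 0.476190… ≈ 0.476 (to 3 d.p.).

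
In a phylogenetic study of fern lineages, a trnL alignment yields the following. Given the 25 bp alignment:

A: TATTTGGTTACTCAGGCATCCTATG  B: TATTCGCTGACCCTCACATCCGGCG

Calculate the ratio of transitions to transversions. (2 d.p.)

Transitions are A↔G and C↔T; transversions are all other mismatches.
Transitions: 5. Transversions: 5.
R = 5/5 = 1.00.

1.00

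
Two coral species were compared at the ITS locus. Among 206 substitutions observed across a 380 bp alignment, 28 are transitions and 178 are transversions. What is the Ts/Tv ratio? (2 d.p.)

R = 28/178 = 0.157303… ≈ 0.16 (to 2 d.p.).

0.16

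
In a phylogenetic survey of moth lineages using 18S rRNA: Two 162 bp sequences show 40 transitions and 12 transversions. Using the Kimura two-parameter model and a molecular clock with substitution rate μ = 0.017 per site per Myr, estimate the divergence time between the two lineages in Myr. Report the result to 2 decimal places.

13.52

P = 40/162 ≈ 0.246914 and Q = 12/162 ≈ 0.074074.
Under the Kimura two-parameter model, d = −½ ln(1 − 2P − Q) − ¼ ln(1 − 2Q).
1 − 2P − Q = 0.432098, giving −½ ln(0.432098) = 0.419551.
1 − 2Q = 0.851852, giving −¼ ln(0.851852) = 0.040086.
d = 0.419551 + 0.040086 = 0.459637.
Under a molecular clock d = 2μt, so t = d/(2μ) = 0.459637 / (2 × 0.017) = 13.52 Myr.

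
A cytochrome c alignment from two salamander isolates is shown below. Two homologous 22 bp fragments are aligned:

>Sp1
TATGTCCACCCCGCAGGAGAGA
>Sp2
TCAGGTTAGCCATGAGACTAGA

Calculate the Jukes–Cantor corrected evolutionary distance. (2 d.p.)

0.97

The sequences differ at 12 of 22 sites, so p = 12/22 ≈ 0.545455.
d = −(3/4) ln(1 − 4p/3) = −0.75 ln(1 − 0.727273) = −0.75 ln(0.272727)
  = −0.75 × (-1.299284) = 0.974463 substitutions/site.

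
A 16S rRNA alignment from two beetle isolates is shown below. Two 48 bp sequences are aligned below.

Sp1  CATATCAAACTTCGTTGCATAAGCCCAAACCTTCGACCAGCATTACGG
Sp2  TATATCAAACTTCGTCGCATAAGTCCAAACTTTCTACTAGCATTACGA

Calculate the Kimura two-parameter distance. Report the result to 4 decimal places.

Of 48 sites, 6 differences are transitions and 1 are transversions, so P = 6/48 = 0.125 and Q = 1/48 ≈ 0.020833.
Under the Kimura two-parameter model, d = −½ ln(1 − 2P − Q) − ¼ ln(1 − 2Q).
1 − 2P − Q = 0.729167, giving −½ ln(0.729167) = 0.157926.
1 − 2Q = 0.958334, giving −¼ ln(0.958334) = 0.010640.
d = 0.157926 + 0.010640 = 0.168566.

0.1686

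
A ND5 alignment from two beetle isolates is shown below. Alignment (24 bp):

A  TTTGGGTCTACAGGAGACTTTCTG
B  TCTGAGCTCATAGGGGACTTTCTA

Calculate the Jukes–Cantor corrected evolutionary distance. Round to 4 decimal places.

0.4408

The sequences differ at 8 of 24 sites (2, 5, 7, 8, 9, 11, 15, 24), so p = 8/24 ≈ 0.333333.
d = −(3/4) ln(1 − 4p/3) = −0.75 ln(1 − 0.444444) = −0.75 ln(0.555556)
  = −0.75 × (-0.587786) = 0.440840 substitutions/site.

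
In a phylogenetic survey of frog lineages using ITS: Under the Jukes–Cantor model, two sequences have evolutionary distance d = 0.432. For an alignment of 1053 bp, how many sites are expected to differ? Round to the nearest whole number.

Invert JC69: p = (3/4)(1 − e^(−4d/3)) = 0.75 × (1 − e^(-0.576)) = 0.75 × (1 − 0.562142) = 0.328394.
Expected differing sites = pL ≈ 0.328394 × 1053 = 345.798882 ≈ 346.

346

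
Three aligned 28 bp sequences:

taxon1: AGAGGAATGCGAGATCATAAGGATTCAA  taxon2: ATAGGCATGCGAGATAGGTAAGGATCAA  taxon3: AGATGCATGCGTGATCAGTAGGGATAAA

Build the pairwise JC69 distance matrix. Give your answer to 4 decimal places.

taxon1–taxon2: 9/28 sites differ → p ≈ 0.321429, d = −0.75 ln(1 − 0.428572) = 0.419713 ≈ 0.4197.
taxon1–taxon3: 8/28 sites differ → p ≈ 0.285714, d = −0.75 ln(1 − 0.380952) = 0.359679 ≈ 0.3597.
taxon2–taxon3: 7/28 sites differ → p = 0.25, d = −0.75 ln(1 − 0.333333) = 0.304098 ≈ 0.3041.

d(taxon1,taxon2) = 0.4197, d(taxon1,taxon3) = 0.3597, d(taxon2,taxon3) = 0.3041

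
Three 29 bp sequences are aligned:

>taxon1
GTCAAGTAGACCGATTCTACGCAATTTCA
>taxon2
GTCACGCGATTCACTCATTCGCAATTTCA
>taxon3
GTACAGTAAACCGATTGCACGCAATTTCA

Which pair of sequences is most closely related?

taxon1–taxon2: 11/29 differ, p = 0.379, d = 0.529.
taxon1–taxon3: 5/29 differ, p = 0.172, d = 0.196.
taxon2–taxon3: 13/29 differ, p = 0.448, d = 0.683.
The smallest distance is between taxon1 and taxon3.

taxon1 and taxon3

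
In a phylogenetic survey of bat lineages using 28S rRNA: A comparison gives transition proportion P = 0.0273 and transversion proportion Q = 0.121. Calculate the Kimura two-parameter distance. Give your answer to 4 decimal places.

0.1658

Under the Kimura two-parameter model, d = −½ ln(1 − 2P − Q) − ¼ ln(1 − 2Q).
1 − 2P − Q = 0.8244, giving −½ ln(0.8244) = 0.096550.
1 − 2Q = 0.758, giving −¼ ln(0.758) = 0.069268.
d = 0.096550 + 0.069268 = 0.165818.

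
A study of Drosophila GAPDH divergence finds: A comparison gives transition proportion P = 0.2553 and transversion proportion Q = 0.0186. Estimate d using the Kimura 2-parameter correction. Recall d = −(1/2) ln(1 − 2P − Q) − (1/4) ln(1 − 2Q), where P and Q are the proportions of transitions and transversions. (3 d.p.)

0.386

Under the Kimura two-parameter model, d = −½ ln(1 − 2P − Q) − ¼ ln(1 − 2Q).
1 − 2P − Q = 0.4708, giving −½ ln(0.4708) = 0.376661.
1 − 2Q = 0.9628, giving −¼ ln(0.9628) = 0.009477.
d = 0.376661 + 0.009477 = 0.386138.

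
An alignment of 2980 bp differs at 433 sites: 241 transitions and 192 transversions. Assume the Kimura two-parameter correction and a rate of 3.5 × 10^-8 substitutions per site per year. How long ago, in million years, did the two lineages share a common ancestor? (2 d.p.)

P = 241/2980 ≈ 0.080872 and Q = 192/2980 ≈ 0.06443.
Under the Kimura two-parameter model, d = −½ ln(1 − 2P − Q) − ¼ ln(1 − 2Q).
1 − 2P − Q = 0.773826, giving −½ ln(0.773826) = 0.128204.
1 − 2Q = 0.87114, giving −¼ ln(0.87114) = 0.034488.
d = 0.128204 + 0.034488 = 0.162692.
Under a molecular clock d = 2μt, so t = d/(2μ) = 0.162692 / (2 × 3.5 × 10^-8) = 2.32 million years.

2.32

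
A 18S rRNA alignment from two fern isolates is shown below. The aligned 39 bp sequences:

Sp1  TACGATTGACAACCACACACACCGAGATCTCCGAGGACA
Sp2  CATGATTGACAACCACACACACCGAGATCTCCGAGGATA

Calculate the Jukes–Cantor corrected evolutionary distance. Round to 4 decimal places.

The sequences differ at 3 of 39 sites (1, 3, 38), so p = 3/39 ≈ 0.076923.
d = −(3/4) ln(1 − 4p/3) = −0.75 ln(1 − 0.102564) = −0.75 ln(0.897436)
  = −0.75 × (-0.108213) = 0.081160 substitutions/site.

0.0812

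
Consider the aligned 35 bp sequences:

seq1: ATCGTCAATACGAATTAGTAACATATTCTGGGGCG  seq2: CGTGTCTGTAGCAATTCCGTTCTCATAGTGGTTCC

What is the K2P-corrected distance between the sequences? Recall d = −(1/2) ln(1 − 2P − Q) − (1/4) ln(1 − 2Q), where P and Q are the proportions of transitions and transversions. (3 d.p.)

1.109

Of 35 sites, 3 differences are transitions and 16 are transversions, so P = 3/35 ≈ 0.085714 and Q = 16/35 ≈ 0.457143.
Under the Kimura two-parameter model, d = −½ ln(1 − 2P − Q) − ¼ ln(1 − 2Q).
1 − 2P − Q = 0.371429, giving −½ ln(0.371429) = 0.495199.
1 − 2Q = 0.085714, giving −¼ ln(0.085714) = 0.614185.
d = 0.495199 + 0.614185 = 1.109384.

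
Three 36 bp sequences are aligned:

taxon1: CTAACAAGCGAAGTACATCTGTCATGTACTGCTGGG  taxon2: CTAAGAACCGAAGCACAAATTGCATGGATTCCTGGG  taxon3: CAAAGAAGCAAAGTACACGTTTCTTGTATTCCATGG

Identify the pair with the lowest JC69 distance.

taxon1 and taxon2

taxon1–taxon2: 10/36 differ, p = 0.278, d = 0.347.
taxon1–taxon3: 11/36 differ, p = 0.306, d = 0.392.
taxon2–taxon3: 11/36 differ, p = 0.306, d = 0.392.
The smallest distance is between taxon1 and taxon2.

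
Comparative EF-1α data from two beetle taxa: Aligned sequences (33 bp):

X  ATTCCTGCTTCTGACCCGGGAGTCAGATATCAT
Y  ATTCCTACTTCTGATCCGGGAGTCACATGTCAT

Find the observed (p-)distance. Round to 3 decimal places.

0.121

The sequences differ at 4 of 33 positions (sites 7, 15, 26, 29).
p = 4/33 = 0.121212… ≈ 0.121 (to 3 d.p.).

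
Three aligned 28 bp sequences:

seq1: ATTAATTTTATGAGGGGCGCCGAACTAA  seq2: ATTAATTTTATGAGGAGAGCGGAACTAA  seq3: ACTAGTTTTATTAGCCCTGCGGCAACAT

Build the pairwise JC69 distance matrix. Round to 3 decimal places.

d(seq1,seq2) = 0.116, d(seq1,seq3) = 0.635, d(seq2,seq3) = 0.556

seq1–seq2: 3/28 sites differ → p ≈ 0.107143, d = −0.75 ln(1 − 0.142857) = 0.115613 ≈ 0.116.
seq1–seq3: 12/28 sites differ → p ≈ 0.428571, d = −0.75 ln(1 − 0.571428) = 0.635472 ≈ 0.635.
seq2–seq3: 11/28 sites differ → p ≈ 0.392857, d = −0.75 ln(1 − 0.523809) = 0.556452 ≈ 0.556.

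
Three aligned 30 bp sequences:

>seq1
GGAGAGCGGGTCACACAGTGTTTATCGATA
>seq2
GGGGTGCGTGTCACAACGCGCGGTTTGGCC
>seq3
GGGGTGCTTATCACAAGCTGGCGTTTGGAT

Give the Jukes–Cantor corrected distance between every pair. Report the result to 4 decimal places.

seq1–seq2: 14/30 sites differ → p ≈ 0.466667, d = −0.75 ln(1 − 0.622223) = 0.730088 ≈ 0.7301.
seq1–seq3: 16/30 sites differ → p ≈ 0.533333, d = −0.75 ln(1 − 0.711111) = 0.931285 ≈ 0.9313.
seq2–seq3: 9/30 sites differ → p = 0.3, d = −0.75 ln(1 − 0.4) = 0.383119 ≈ 0.3831.

d(seq1,seq2) = 0.7301, d(seq1,seq3) = 0.9313, d(seq2,seq3) = 0.3831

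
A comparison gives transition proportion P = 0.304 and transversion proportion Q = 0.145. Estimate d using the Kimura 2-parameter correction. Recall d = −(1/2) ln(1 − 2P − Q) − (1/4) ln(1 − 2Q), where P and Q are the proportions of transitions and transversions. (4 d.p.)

Under the Kimura two-parameter model, d = −½ ln(1 − 2P − Q) − ¼ ln(1 − 2Q).
1 − 2P − Q = 0.247, giving −½ ln(0.247) = 0.699183.
1 − 2Q = 0.71, giving −¼ ln(0.71) = 0.085623.
d = 0.699183 + 0.085623 = 0.784806.

0.7848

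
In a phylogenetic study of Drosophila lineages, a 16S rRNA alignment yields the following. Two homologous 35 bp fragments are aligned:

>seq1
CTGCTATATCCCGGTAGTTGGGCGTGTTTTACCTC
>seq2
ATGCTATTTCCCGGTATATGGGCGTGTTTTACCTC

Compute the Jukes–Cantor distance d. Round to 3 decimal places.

0.124

The sequences differ at 4 of 35 sites (1, 8, 17, 18), so p = 4/35 ≈ 0.114286.
d = −(3/4) ln(1 − 4p/3) = −0.75 ln(1 − 0.152381) = −0.75 ln(0.847619)
  = −0.75 × (-0.165324) = 0.123993 substitutions/site.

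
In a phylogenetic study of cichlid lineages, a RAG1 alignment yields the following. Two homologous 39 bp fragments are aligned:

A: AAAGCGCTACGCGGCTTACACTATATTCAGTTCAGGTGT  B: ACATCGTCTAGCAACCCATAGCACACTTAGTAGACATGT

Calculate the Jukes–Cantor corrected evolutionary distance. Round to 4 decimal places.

0.8634

The sequences differ at 20 of 39 sites, so p = 20/39 ≈ 0.512821.
d = −(3/4) ln(1 − 4p/3) = −0.75 ln(1 − 0.683761) = −0.75 ln(0.316239)
  = −0.75 × (-1.151257) = 0.863443 substitutions/site.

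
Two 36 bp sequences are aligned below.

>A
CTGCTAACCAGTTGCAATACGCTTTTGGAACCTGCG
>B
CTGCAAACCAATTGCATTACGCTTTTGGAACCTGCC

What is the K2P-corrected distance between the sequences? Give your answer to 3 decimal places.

0.120

Of 36 sites, 1 differences are transitions and 3 are transversions, so P = 1/36 ≈ 0.027778 and Q = 3/36 ≈ 0.083333.
Under the Kimura two-parameter model, d = −½ ln(1 − 2P − Q) − ¼ ln(1 − 2Q).
1 − 2P − Q = 0.861111, giving −½ ln(0.861111) = 0.074766.
1 − 2Q = 0.833334, giving −¼ ln(0.833334) = 0.045580.
d = 0.074766 + 0.045580 = 0.120346.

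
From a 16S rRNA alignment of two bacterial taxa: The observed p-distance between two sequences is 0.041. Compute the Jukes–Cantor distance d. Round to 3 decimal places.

0.042

d = −(3/4) ln(1 − 4p/3) = −0.75 ln(1 − 0.054667) = −0.75 ln(0.945333)
  = −0.75 × (-0.056218) = 0.042164 substitutions/site.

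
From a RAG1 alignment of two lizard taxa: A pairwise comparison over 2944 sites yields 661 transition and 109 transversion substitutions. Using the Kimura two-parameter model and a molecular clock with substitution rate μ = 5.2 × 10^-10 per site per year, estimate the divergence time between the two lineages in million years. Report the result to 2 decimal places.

P = 661/2944 ≈ 0.224524 and Q = 109/2944 ≈ 0.037024.
Under the Kimura two-parameter model, d = −½ ln(1 − 2P − Q) − ¼ ln(1 − 2Q).
1 − 2P − Q = 0.513928, giving −½ ln(0.513928) = 0.332836.
1 − 2Q = 0.925952, giving −¼ ln(0.925952) = 0.019233.
d = 0.332836 + 0.019233 = 0.352069.
Under a molecular clock d = 2μt, so t = d/(2μ) = 0.352069 / (2 × 5.2 × 10^-10) = 338.53 million years.

338.53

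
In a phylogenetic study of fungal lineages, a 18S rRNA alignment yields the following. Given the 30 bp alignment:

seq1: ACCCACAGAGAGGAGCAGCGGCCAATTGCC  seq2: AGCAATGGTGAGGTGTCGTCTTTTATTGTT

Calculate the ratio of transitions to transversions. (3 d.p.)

1.000

Transitions are A↔G and C↔T; transversions are all other mismatches.
Transitions: 8. Transversions: 8.
R = 8/8 = 1.000.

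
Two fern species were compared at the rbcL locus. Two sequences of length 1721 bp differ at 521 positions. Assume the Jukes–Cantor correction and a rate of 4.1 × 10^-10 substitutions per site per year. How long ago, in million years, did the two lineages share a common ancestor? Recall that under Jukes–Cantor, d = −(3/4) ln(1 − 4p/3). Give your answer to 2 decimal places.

472.79

p = 521/1721 ≈ 0.302731.
d = −(3/4) ln(1 − 4p/3) = −0.75 ln(1 − 0.403641) = −0.75 ln(0.596359)
  = −0.75 × (-0.516912) = 0.387684 substitutions/site.
Under a molecular clock d = 2μt, so t = d/(2μ) = 0.387684 / (2 × 4.1 × 10^-10) = 472.79 million years.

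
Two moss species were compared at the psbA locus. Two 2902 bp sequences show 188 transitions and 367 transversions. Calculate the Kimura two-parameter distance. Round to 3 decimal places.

P = 188/2902 ≈ 0.064783 and Q = 367/2902 ≈ 0.126465.
Under the Kimura two-parameter model, d = −½ ln(1 − 2P − Q) − ¼ ln(1 − 2Q).
1 − 2P − Q = 0.743969, giving −½ ln(0.743969) = 0.147878.
1 − 2Q = 0.74707, giving −¼ ln(0.74707) = 0.072899.
d = 0.147878 + 0.072899 = 0.220777.

0.221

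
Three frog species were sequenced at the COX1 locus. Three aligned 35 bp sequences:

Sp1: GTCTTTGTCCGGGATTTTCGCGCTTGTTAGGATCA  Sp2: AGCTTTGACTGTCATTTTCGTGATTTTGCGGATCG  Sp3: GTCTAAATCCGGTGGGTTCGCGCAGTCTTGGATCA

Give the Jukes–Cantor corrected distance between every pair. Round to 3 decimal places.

d(Sp1,Sp2) = 0.458, d(Sp1,Sp3) = 0.458, d(Sp2,Sp3) = 1.076

Sp1–Sp2: 12/35 sites differ → p ≈ 0.342857, d = −0.75 ln(1 − 0.457143) = 0.458182 ≈ 0.458.
Sp1–Sp3: 12/35 sites differ → p ≈ 0.342857, d = −0.75 ln(1 − 0.457143) = 0.458182 ≈ 0.458.
Sp2–Sp3: 20/35 sites differ → p ≈ 0.571429, d = −0.75 ln(1 − 0.761905) = 1.076314 ≈ 1.076.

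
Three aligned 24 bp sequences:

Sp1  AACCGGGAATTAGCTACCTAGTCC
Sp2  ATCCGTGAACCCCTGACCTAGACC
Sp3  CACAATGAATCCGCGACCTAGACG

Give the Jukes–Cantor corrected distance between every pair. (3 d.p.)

d(Sp1,Sp2) = 0.520, d(Sp1,Sp3) = 0.520, d(Sp2,Sp3) = 0.441

Sp1–Sp2: 9/24 sites differ → p = 0.375, d = −0.75 ln(1 − 0.5) = 0.519860 ≈ 0.520.
Sp1–Sp3: 9/24 sites differ → p = 0.375, d = −0.75 ln(1 − 0.5) = 0.519860 ≈ 0.520.
Sp2–Sp3: 8/24 sites differ → p ≈ 0.333333, d = −0.75 ln(1 − 0.444444) = 0.440839 ≈ 0.441.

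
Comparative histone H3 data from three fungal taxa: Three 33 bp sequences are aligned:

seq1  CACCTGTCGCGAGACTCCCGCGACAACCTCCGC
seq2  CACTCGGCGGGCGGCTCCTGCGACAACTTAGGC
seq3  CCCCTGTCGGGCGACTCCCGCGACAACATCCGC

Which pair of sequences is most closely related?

seq1–seq2: 10/33 differ, p = 0.303, d = 0.388.
seq1–seq3: 4/33 differ, p = 0.121, d = 0.132.
seq2–seq3: 9/33 differ, p = 0.273, d = 0.339.
The smallest distance is between seq1 and seq3.

seq1 and seq3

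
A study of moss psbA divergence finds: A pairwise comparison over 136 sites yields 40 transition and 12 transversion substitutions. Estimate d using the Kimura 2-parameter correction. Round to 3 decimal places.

0.613

P = 40/136 ≈ 0.294118 and Q = 12/136 ≈ 0.088235.
Under the Kimura two-parameter model, d = −½ ln(1 − 2P − Q) − ¼ ln(1 − 2Q).
1 − 2P − Q = 0.323529, giving −½ ln(0.323529) = 0.564233.
1 − 2Q = 0.82353, giving −¼ ln(0.82353) = 0.048539.
d = 0.564233 + 0.048539 = 0.612772.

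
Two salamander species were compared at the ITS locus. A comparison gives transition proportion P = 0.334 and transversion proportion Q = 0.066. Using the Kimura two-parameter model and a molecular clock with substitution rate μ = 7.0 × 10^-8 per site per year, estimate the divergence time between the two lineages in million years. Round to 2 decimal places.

4.98

Under the Kimura two-parameter model, d = −½ ln(1 − 2P − Q) − ¼ ln(1 − 2Q).
1 − 2P − Q = 0.266, giving −½ ln(0.266) = 0.662129.
1 − 2Q = 0.868, giving −¼ ln(0.868) = 0.035391.
d = 0.662129 + 0.035391 = 0.697520.
Under a molecular clock d = 2μt, so t = d/(2μ) = 0.697520 / (2 × 7.0 × 10^-8) = 4.98 million years.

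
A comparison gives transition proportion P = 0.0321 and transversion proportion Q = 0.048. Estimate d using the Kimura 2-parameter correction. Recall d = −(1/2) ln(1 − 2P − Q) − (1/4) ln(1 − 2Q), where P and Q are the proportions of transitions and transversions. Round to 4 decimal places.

Under the Kimura two-parameter model, d = −½ ln(1 − 2P − Q) − ¼ ln(1 − 2Q).
1 − 2P − Q = 0.8878, giving −½ ln(0.8878) = 0.059504.
1 − 2Q = 0.904, giving −¼ ln(0.904) = 0.025231.
d = 0.059504 + 0.025231 = 0.084735.

0.0847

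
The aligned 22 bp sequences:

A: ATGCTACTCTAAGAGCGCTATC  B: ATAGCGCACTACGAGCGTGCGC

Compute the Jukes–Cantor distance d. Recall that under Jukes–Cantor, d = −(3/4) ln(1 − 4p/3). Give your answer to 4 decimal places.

0.6987

The sequences differ at 10 of 22 sites (3, 4, 5, 6, 8, 12, 18, 19, 20, 21), so p = 10/22 ≈ 0.454545.
d = −(3/4) ln(1 − 4p/3) = −0.75 ln(1 − 0.60606) = −0.75 ln(0.39394)
  = −0.75 × (-0.931557) = 0.698668 substitutions/site.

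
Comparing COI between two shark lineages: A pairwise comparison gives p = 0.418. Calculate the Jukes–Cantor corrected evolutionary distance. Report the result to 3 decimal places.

d = −(3/4) ln(1 − 4p/3) = −0.75 ln(1 − 0.557333) = −0.75 ln(0.442667)
  = −0.75 × (-0.814937) = 0.611203 substitutions/site.

0.611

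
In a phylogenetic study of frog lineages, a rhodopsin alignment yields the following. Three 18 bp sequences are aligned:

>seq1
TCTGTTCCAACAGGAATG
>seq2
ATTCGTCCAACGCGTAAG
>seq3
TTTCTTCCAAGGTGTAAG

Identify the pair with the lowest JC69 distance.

seq2 and seq3

seq1–seq2: 8/18 differ, p = 0.444, d = 0.673.
seq1–seq3: 7/18 differ, p = 0.389, d = 0.548.
seq2–seq3: 4/18 differ, p = 0.222, d = 0.264.
The smallest distance is between seq2 and seq3.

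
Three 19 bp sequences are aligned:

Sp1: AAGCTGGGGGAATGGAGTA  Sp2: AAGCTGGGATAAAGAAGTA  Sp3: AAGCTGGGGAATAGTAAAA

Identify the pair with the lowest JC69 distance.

Sp1–Sp2: 4/19 differ, p = 0.211, d = 0.247.
Sp1–Sp3: 6/19 differ, p = 0.316, d = 0.410.
Sp2–Sp3: 6/19 differ, p = 0.316, d = 0.410.
The smallest distance is between Sp1 and Sp2.

Sp1 and Sp2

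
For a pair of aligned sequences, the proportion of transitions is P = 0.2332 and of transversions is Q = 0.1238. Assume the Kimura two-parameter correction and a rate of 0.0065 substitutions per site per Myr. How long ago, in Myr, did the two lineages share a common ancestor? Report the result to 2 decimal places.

39.78

Under the Kimura two-parameter model, d = −½ ln(1 − 2P − Q) − ¼ ln(1 − 2Q).
1 − 2P − Q = 0.4098, giving −½ ln(0.4098) = 0.446043.
1 − 2Q = 0.7524, giving −¼ ln(0.7524) = 0.071122.
d = 0.446043 + 0.071122 = 0.517165.
Under a molecular clock d = 2μt, so t = d/(2μ) = 0.517165 / (2 × 0.0065) = 39.78 Myr.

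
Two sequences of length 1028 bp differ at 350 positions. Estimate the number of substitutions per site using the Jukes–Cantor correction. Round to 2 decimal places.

p = 350/1028 ≈ 0.340467.
d = −(3/4) ln(1 − 4p/3) = −0.75 ln(1 − 0.453956) = −0.75 ln(0.546044)
  = −0.75 × (-0.605056) = 0.453792 substitutions/site.

0.45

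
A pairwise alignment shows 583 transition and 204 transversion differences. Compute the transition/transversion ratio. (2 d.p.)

2.86

R = 583/204 = 2.857843… ≈ 2.86 (to 2 d.p.).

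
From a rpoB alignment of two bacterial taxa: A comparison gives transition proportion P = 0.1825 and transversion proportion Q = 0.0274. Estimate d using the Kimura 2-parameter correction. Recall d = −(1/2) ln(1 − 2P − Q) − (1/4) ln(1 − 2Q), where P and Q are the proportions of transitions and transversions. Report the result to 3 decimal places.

0.263

Under the Kimura two-parameter model, d = −½ ln(1 − 2P − Q) − ¼ ln(1 − 2Q).
1 − 2P − Q = 0.6076, giving −½ ln(0.6076) = 0.249119.
1 − 2Q = 0.9452, giving −¼ ln(0.9452) = 0.014090.
d = 0.249119 + 0.014090 = 0.263209.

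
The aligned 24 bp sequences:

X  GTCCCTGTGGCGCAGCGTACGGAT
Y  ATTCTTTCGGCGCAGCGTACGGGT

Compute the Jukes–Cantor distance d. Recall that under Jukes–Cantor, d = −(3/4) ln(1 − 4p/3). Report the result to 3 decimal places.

0.304

The sequences differ at 6 of 24 sites (1, 3, 5, 7, 8, 23), so p = 6/24 = 0.25.
d = −(3/4) ln(1 − 4p/3) = −0.75 ln(1 − 0.333333) = −0.75 ln(0.666667)
  = −0.75 × (-0.405465) = 0.304099 substitutions/site.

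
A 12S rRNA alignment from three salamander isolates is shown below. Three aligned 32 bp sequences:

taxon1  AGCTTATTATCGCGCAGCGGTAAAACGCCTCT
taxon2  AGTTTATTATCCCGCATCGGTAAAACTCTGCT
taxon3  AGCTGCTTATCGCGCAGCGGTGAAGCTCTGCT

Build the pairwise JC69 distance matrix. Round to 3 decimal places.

d(taxon1,taxon2) = 0.216, d(taxon1,taxon3) = 0.259, d(taxon2,taxon3) = 0.259

taxon1–taxon2: 6/32 sites differ → p = 0.1875, d = −0.75 ln(1 − 0.25) = 0.215762 ≈ 0.216.
taxon1–taxon3: 7/32 sites differ → p = 0.21875, d = −0.75 ln(1 − 0.291667) = 0.258631 ≈ 0.259.
taxon2–taxon3: 7/32 sites differ → p = 0.21875, d = −0.75 ln(1 − 0.291667) = 0.258631 ≈ 0.259.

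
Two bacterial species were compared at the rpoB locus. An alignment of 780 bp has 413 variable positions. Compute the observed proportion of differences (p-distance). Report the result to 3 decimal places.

0.529

p = 413/780 = 0.529487… ≈ 0.529 (to 3 d.p.).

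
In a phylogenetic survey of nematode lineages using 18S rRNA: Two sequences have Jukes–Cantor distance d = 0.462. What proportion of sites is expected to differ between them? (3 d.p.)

0.345

p = (3/4)(1 − e^(−4d/3)) = 0.75 × (1 − e^(-0.616)) = 0.75 × (1 − 0.540101) = 0.344924.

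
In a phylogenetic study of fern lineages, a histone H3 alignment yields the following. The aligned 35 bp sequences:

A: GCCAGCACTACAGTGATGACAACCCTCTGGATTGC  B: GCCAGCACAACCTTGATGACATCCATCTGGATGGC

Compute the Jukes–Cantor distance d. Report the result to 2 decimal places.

The sequences differ at 6 of 35 sites (9, 12, 13, 22, 25, 33), so p = 6/35 ≈ 0.171429.
d = −(3/4) ln(1 − 4p/3) = −0.75 ln(1 − 0.228572) = −0.75 ln(0.771428)
  = −0.75 × (-0.259512) = 0.194634 substitutions/site.

0.19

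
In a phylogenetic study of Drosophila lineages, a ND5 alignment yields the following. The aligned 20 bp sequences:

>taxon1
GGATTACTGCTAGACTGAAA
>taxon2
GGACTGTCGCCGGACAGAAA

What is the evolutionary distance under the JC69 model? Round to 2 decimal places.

The sequences differ at 7 of 20 sites (4, 6, 7, 8, 11, 12, 16), so p = 7/20 = 0.35.
d = −(3/4) ln(1 − 4p/3) = −0.75 ln(1 − 0.466667) = −0.75 ln(0.533333)
  = −0.75 × (-0.628609) = 0.471457 substitutions/site.

0.47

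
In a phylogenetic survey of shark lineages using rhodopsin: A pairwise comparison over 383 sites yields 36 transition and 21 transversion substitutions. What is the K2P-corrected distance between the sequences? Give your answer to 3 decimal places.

0.168

P = 36/383 ≈ 0.093995 and Q = 21/383 ≈ 0.05483.
Under the Kimura two-parameter model, d = −½ ln(1 − 2P − Q) − ¼ ln(1 − 2Q).
1 − 2P − Q = 0.75718, giving −½ ln(0.75718) = 0.139077.
1 − 2Q = 0.89034, giving −¼ ln(0.89034) = 0.029038.
d = 0.139077 + 0.029038 = 0.168115.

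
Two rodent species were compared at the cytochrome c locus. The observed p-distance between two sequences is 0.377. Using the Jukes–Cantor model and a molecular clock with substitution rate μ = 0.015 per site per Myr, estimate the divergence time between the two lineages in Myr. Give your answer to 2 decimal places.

17.46

d = −(3/4) ln(1 − 4p/3) = −0.75 ln(1 − 0.502667) = −0.75 ln(0.497333)
  = −0.75 × (-0.698495) = 0.523871 substitutions/site.
Under a molecular clock d = 2μt, so t = d/(2μ) = 0.523871 / (2 × 0.015) = 17.46 Myr.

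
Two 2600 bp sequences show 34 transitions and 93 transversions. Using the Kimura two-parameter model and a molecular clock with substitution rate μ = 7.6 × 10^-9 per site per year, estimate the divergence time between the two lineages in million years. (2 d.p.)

3.32

P = 34/2600 ≈ 0.013077 and Q = 93/2600 ≈ 0.035769.
Under the Kimura two-parameter model, d = −½ ln(1 − 2P − Q) − ¼ ln(1 − 2Q).
1 − 2P − Q = 0.938077, giving −½ ln(0.938077) = 0.031962.
1 − 2Q = 0.928462, giving −¼ ln(0.928462) = 0.018556.
d = 0.031962 + 0.018556 = 0.050518.
Under a molecular clock d = 2μt, so t = d/(2μ) = 0.050518 / (2 × 7.6 × 10^-9) = 3.32 million years.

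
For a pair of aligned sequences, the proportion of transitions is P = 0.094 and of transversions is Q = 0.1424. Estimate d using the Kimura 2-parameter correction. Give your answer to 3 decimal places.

Under the Kimura two-parameter model, d = −½ ln(1 − 2P − Q) − ¼ ln(1 − 2Q).
1 − 2P − Q = 0.6696, giving −½ ln(0.6696) = 0.200537.
1 − 2Q = 0.7152, giving −¼ ln(0.7152) = 0.083798.
d = 0.200537 + 0.083798 = 0.284335.

0.284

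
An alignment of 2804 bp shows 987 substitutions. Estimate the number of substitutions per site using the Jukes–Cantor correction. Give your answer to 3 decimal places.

p = 987/2804 ≈ 0.351997.
d = −(3/4) ln(1 − 4p/3) = −0.75 ln(1 − 0.469329) = −0.75 ln(0.530671)
  = −0.75 × (-0.633613) = 0.475210 substitutions/site.

0.475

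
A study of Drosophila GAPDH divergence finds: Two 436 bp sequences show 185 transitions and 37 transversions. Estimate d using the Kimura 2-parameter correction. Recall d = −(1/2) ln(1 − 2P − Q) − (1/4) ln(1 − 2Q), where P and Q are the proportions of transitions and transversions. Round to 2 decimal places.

P = 185/436 ≈ 0.424312 and Q = 37/436 ≈ 0.084862.
Under the Kimura two-parameter model, d = −½ ln(1 − 2P − Q) − ¼ ln(1 − 2Q).
1 − 2P − Q = 0.066514, giving −½ ln(0.066514) = 1.355171.
1 − 2Q = 0.830276, giving −¼ ln(0.830276) = 0.046499.
d = 1.355171 + 0.046499 = 1.401670.

1.40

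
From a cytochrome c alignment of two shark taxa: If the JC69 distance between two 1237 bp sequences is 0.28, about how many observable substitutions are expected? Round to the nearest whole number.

289

Invert JC69: p = (3/4)(1 − e^(−4d/3)) = 0.75 × (1 − e^(-0.373333)) = 0.75 × (1 − 0.688436) = 0.233673.
Expected differing sites = pL ≈ 0.233673 × 1237 = 289.053501 ≈ 289.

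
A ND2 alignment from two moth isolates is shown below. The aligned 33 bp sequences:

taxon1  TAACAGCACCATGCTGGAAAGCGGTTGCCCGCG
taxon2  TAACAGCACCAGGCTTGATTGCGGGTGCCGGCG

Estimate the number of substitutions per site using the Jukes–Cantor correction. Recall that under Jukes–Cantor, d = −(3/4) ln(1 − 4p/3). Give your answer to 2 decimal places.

0.21

The sequences differ at 6 of 33 sites (12, 16, 19, 20, 25, 30), so p = 6/33 ≈ 0.181818.
d = −(3/4) ln(1 − 4p/3) = −0.75 ln(1 − 0.242424) = −0.75 ln(0.757576)
  = −0.75 × (-0.277631) = 0.208223 substitutions/site.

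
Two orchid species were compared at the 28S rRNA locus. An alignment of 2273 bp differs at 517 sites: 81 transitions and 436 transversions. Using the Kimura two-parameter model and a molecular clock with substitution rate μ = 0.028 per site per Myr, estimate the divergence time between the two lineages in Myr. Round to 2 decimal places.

P = 81/2273 ≈ 0.035636 and Q = 436/2273 ≈ 0.191817.
Under the Kimura two-parameter model, d = −½ ln(1 − 2P − Q) − ¼ ln(1 − 2Q).
1 − 2P − Q = 0.736911, giving −½ ln(0.736911) = 0.152644.
1 − 2Q = 0.616366, giving −¼ ln(0.616366) = 0.120979.
d = 0.152644 + 0.120979 = 0.273623.
Under a molecular clock d = 2μt, so t = d/(2μ) = 0.273623 / (2 × 0.028) = 4.89 Myr.

4.89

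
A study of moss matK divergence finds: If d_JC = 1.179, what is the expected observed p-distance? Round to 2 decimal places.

0.59

p = (3/4)(1 − e^(−4d/3)) = 0.75 × (1 − e^(-1.572)) = 0.75 × (1 − 0.207630) = 0.594278.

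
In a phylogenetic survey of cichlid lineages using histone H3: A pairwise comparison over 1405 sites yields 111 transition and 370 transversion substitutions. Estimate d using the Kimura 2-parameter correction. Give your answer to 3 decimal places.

P = 111/1405 ≈ 0.079004 and Q = 370/1405 ≈ 0.263345.
Under the Kimura two-parameter model, d = −½ ln(1 − 2P − Q) − ¼ ln(1 − 2Q).
1 − 2P − Q = 0.578647, giving −½ ln(0.578647) = 0.273531.
1 − 2Q = 0.47331, giving −¼ ln(0.47331) = 0.187001.
d = 0.273531 + 0.187001 = 0.460532.

0.461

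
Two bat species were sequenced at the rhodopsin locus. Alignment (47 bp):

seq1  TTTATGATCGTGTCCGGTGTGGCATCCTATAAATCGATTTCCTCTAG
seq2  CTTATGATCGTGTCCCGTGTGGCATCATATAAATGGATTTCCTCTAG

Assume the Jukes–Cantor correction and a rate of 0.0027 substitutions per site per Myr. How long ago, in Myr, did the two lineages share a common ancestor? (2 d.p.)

16.73

The sequences differ at 4 of 47 sites (1, 16, 27, 35), so p = 4/47 ≈ 0.085106.
d = −(3/4) ln(1 − 4p/3) = −0.75 ln(1 − 0.113475) = −0.75 ln(0.886525)
  = −0.75 × (-0.120446) = 0.090335 substitutions/site.
Under a molecular clock d = 2μt, so t = d/(2μ) = 0.090335 / (2 × 0.0027) = 16.73 Myr.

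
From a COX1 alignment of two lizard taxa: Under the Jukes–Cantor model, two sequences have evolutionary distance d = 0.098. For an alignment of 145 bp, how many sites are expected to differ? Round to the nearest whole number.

Invert JC69: p = (3/4)(1 − e^(−4d/3)) = 0.75 × (1 − e^(-0.130667)) = 0.75 × (1 − 0.877510) = 0.091868.
Expected differing sites = pL ≈ 0.091868 × 145 = 13.32086 ≈ 13.

13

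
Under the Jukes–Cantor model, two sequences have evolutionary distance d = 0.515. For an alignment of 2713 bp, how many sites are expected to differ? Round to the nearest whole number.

1011

Invert JC69: p = (3/4)(1 − e^(−4d/3)) = 0.75 × (1 − e^(-0.686667)) = 0.75 × (1 − 0.503251) = 0.372562.
Expected differing sites = pL ≈ 0.372562 × 2713 = 1010.760706 ≈ 1011.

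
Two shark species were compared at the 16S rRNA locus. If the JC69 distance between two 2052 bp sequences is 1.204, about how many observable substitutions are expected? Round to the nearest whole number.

Invert JC69: p = (3/4)(1 − e^(−4d/3)) = 0.75 × (1 − e^(-1.605333)) = 0.75 × (1 − 0.200823) = 0.599383.
Expected differing sites = pL ≈ 0.599383 × 2052 = 1229.933916 ≈ 1230.

1230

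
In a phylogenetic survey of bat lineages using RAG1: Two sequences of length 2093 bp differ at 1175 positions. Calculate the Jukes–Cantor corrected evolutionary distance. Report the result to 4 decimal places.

p = 1175/2093 ≈ 0.561395.
d = −(3/4) ln(1 − 4p/3) = −0.75 ln(1 − 0.748527) = −0.75 ln(0.251473)
  = −0.75 × (-1.380420) = 1.035315 substitutions/site.

1.0353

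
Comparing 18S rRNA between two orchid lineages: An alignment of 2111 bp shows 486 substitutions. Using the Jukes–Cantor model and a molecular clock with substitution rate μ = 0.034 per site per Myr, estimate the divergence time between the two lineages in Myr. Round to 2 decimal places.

4.04

p = 486/2111 ≈ 0.230223.
d = −(3/4) ln(1 − 4p/3) = −0.75 ln(1 − 0.306964) = −0.75 ln(0.693036)
  = −0.75 × (-0.366673) = 0.275005 substitutions/site.
Under a molecular clock d = 2μt, so t = d/(2μ) = 0.275005 / (2 × 0.034) = 4.04 Myr.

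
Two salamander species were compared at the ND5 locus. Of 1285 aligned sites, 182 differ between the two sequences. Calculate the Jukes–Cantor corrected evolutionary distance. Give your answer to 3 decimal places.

0.157

p = 182/1285 ≈ 0.141634.
d = −(3/4) ln(1 − 4p/3) = −0.75 ln(1 − 0.188845) = −0.75 ln(0.811155)
  = −0.75 × (-0.209296) = 0.156972 substitutions/site.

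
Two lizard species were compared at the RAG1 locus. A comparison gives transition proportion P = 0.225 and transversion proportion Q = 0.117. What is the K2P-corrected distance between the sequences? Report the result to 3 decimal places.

Under the Kimura two-parameter model, d = −½ ln(1 − 2P − Q) − ¼ ln(1 − 2Q).
1 − 2P − Q = 0.433, giving −½ ln(0.433) = 0.418509.
1 − 2Q = 0.766, giving −¼ ln(0.766) = 0.066643.
d = 0.418509 + 0.066643 = 0.485152.

0.485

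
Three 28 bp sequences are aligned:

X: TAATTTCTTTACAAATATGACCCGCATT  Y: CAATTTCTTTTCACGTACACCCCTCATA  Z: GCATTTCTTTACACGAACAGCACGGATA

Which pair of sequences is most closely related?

Y and Z

X–Y: 9/28 differ, p = 0.321, d = 0.420.
X–Z: 11/28 differ, p = 0.393, d = 0.556.
Y–Z: 8/28 differ, p = 0.286, d = 0.360.
The smallest distance is between Y and Z.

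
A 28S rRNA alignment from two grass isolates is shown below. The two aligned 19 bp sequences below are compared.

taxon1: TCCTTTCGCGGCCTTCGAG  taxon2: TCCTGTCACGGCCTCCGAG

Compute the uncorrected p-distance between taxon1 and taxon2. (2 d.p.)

The sequences differ at 3 of 19 positions (sites 5, 8, 15).
p = 3/19 = 0.157894… ≈ 0.16 (to 2 d.p.).

0.16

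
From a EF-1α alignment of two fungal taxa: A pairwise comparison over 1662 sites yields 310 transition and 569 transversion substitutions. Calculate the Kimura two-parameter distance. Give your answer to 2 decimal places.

0.92

P = 310/1662 ≈ 0.186522 and Q = 569/1662 ≈ 0.342359.
Under the Kimura two-parameter model, d = −½ ln(1 − 2P − Q) − ¼ ln(1 − 2Q).
1 − 2P − Q = 0.284597, giving −½ ln(0.284597) = 0.628341.
1 − 2Q = 0.315282, giving −¼ ln(0.315282) = 0.288572.
d = 0.628341 + 0.288572 = 0.916913.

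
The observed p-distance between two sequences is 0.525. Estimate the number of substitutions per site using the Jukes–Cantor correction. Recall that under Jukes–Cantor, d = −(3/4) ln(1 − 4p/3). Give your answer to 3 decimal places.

0.903

d = −(3/4) ln(1 − 4p/3) = −0.75 ln(1 − 0.7) = −0.75 ln(0.3)
  = −0.75 × (-1.203973) = 0.902980 substitutions/site.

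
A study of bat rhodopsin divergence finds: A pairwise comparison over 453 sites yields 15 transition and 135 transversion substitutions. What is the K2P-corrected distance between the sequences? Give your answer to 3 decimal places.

P = 15/453 ≈ 0.033113 and Q = 135/453 ≈ 0.298013.
Under the Kimura two-parameter model, d = −½ ln(1 − 2P − Q) − ¼ ln(1 − 2Q).
1 − 2P − Q = 0.635761, giving −½ ln(0.635761) = 0.226466.
1 − 2Q = 0.403974, giving −¼ ln(0.403974) = 0.226601.
d = 0.226466 + 0.226601 = 0.453067.

0.453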